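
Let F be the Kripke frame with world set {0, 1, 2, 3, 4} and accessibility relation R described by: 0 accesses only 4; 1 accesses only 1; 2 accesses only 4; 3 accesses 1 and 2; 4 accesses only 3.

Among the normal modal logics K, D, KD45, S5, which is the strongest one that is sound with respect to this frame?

Serial (axiom D): yes — every world has a successor (e.g. 0 R 4).
Euclidean (axiom 5): no — 3 R 1 and 3 R 2, but not 1 R 2.
Transitive (axiom 4): no — 0 R 4 and 4 R 3, but not 0 R 3.
Reflexive (axiom T): no — 0 is not related to itself.
So F validates K, D; KD45 would additionally require R to be Euclidean and transitive. The strongest is D.

D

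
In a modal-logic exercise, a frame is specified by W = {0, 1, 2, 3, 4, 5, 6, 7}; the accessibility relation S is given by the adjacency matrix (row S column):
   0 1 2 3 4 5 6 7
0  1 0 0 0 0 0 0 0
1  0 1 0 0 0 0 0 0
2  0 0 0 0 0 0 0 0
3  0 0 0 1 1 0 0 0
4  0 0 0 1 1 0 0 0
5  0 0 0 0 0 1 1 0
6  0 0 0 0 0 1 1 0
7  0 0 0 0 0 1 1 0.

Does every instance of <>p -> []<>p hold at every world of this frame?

Yes

By correspondence theory, 5 is valid on a frame iff S is Euclidean.
Euclidean: yes — any two successors of a common world are S-related.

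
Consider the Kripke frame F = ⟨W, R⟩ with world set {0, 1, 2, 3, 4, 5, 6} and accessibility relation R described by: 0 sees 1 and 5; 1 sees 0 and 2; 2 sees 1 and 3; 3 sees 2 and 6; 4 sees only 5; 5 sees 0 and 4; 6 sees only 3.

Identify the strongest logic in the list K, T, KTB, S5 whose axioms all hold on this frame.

Reflexive (axiom T): no — 0 is not related to itself.
Symmetric (axiom B): yes — every pair in R has its reverse in R.
Euclidean (axiom 5): no — 0 R 1 and 0 R 5, but not 1 R 5.
So F validates K; T would additionally require R to be reflexive. The strongest is K.

K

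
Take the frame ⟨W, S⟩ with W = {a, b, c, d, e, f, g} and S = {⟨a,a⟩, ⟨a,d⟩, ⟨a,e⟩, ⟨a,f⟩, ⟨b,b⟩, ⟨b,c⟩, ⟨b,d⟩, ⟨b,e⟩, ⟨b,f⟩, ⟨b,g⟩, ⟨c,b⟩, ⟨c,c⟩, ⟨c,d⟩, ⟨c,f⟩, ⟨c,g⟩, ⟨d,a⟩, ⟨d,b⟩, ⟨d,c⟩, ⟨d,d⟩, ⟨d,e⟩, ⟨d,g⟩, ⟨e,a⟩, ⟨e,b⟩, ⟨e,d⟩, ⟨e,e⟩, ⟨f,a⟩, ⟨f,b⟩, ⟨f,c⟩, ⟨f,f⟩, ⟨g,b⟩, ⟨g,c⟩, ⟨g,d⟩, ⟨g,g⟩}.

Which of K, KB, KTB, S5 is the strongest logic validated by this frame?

KTB

Symmetric (axiom B): yes — every pair in S has its reverse in S.
Reflexive (axiom T): yes — every world is S-related to itself.
Euclidean (axiom 5): no — a S d and a S f, but not d S f.
So F validates K, KB, KTB; S5 would additionally require S to be Euclidean. The strongest is KTB.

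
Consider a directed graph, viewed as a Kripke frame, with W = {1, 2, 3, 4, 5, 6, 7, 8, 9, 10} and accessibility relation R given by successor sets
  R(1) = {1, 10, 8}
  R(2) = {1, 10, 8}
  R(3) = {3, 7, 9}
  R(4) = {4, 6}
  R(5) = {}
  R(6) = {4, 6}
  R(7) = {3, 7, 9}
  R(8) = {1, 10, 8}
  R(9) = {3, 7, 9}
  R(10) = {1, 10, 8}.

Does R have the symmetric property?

Symmetric: no — 2 R 1 but not 1 R 2.

No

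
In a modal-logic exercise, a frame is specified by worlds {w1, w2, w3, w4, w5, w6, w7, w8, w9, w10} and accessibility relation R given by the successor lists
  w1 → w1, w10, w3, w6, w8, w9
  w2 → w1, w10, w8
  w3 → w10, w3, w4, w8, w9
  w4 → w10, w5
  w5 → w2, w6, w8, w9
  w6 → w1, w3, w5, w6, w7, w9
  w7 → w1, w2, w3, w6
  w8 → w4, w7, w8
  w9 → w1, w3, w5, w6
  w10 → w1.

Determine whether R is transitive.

No

Transitive: no — w1 R w3 and w3 R w4, but not w1 R w4.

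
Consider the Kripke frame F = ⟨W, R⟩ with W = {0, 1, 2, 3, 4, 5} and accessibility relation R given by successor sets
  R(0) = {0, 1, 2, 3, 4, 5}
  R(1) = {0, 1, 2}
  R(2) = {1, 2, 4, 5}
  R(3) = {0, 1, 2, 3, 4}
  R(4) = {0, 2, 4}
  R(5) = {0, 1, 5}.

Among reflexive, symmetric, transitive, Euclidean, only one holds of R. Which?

reflexive

Reflexive: yes — every world is R-related to itself.
Symmetric: no — 0 R 2 but not 2 R 0.
Transitive: no — 1 R 0 and 0 R 3, but not 1 R 3.
Euclidean: no — 0 R 1 and 0 R 3, but not 1 R 3.
Only reflexive holds.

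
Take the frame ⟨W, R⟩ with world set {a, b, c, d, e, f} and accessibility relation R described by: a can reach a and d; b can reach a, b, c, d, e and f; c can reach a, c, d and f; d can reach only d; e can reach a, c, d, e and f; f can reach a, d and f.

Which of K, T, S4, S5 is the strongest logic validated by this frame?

Reflexive (axiom T): yes — every world is R-related to itself.
Transitive (axiom 4): yes — every two-step R-path is closed by a direct edge.
Euclidean (axiom 5): no — b R a and b R c, but not a R c.
So F validates K, T, S4; S5 would additionally require R to be Euclidean. The strongest is S4.

S4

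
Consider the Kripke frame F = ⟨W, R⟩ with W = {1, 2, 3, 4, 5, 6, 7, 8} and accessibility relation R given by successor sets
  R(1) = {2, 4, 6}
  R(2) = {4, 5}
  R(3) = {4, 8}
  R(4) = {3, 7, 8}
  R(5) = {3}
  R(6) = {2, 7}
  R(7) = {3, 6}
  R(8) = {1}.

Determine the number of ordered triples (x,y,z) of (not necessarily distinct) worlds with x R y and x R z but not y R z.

31

Enumerating: (1,2,2), (1,2,6), (1,4,2), (1,4,4), (1,4,6), (1,6,4), (1,6,6), (2,4,4), (2,4,5), (2,5,4), (2,5,5), (3,4,4), … and 19 more.
Total: 31.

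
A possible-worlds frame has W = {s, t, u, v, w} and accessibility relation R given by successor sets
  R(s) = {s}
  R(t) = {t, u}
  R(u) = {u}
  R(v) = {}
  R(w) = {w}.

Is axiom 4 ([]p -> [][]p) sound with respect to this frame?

By correspondence theory, 4 is valid on a frame iff R is transitive.
Transitive: yes — every two-step R-path is closed by a direct edge.

Yes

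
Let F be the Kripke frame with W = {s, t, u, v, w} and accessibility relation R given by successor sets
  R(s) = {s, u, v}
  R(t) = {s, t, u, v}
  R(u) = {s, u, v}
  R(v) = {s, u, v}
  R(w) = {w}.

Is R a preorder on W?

Reflexive: yes — every world is R-related to itself.
Transitive: yes — every two-step R-path is closed by a direct edge.
So R is a preorder.

Yes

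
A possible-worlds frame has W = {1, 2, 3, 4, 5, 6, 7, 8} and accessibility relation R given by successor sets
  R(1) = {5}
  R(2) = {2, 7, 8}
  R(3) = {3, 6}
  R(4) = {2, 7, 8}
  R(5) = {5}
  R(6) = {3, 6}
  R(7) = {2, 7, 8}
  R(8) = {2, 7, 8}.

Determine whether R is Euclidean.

Euclidean: yes — any two successors of a common world are R-related.

Yes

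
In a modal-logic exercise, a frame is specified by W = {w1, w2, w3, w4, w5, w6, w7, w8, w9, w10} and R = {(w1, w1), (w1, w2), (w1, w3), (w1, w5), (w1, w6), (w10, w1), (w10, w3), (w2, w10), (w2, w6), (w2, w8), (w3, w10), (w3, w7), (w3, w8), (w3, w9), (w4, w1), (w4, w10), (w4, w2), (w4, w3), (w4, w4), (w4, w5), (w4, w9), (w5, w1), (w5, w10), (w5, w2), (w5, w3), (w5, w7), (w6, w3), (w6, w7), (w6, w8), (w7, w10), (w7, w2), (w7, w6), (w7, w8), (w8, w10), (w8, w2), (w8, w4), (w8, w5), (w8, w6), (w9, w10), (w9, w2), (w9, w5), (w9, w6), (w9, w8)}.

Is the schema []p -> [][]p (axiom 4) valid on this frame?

By correspondence theory, 4 is valid on a frame iff R is transitive.
Transitive: no — w1 R w2 and w2 R w10, but not w1 R w10.

No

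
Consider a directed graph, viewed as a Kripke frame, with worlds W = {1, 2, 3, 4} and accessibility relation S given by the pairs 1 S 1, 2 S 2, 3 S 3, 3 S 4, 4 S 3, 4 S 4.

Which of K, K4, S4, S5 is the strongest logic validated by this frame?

Transitive (axiom 4): yes — every two-step S-path is closed by a direct edge.
Reflexive (axiom T): yes — every world is S-related to itself.
Euclidean (axiom 5): yes — any two successors of a common world are S-related.
So F validates K, K4, S4, S5. The strongest is S5.

S5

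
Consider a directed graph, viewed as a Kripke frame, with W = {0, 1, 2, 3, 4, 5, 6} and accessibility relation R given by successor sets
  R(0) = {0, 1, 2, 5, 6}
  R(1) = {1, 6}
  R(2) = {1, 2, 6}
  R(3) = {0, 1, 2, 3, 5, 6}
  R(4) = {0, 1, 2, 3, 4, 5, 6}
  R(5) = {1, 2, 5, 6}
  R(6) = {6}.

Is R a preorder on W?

Reflexive: yes — every world is R-related to itself.
Transitive: yes — every two-step R-path is closed by a direct edge.
So R is a preorder.

Yes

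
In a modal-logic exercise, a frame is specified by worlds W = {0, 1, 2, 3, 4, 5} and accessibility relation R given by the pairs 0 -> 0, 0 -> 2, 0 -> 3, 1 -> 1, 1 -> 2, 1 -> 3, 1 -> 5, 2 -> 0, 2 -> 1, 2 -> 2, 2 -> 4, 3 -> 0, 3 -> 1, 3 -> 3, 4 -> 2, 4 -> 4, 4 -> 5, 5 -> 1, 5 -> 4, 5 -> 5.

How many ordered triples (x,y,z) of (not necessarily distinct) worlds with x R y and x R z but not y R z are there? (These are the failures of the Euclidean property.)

20

Enumerating: (0,2,3), (0,3,2), (1,2,3), (1,2,5), (1,3,2), (1,3,5), (1,5,2), (1,5,3), (2,0,1), (2,0,4), (2,1,0), (2,1,4), … and 8 more.
Total: 20.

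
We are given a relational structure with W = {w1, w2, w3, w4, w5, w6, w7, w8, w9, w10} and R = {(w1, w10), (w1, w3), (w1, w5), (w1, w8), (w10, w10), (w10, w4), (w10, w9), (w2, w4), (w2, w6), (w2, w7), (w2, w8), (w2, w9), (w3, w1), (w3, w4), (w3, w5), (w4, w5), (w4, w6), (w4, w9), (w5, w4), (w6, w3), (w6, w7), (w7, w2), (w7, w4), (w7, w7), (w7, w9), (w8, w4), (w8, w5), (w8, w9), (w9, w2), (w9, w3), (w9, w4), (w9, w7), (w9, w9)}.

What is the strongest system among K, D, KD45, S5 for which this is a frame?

D

Serial (axiom D): yes — every world has a successor (e.g. w1 R w10).
Euclidean (axiom 5): no — w1 R w10 and w1 R w3, but not w10 R w3.
Transitive (axiom 4): no — w1 R w10 and w10 R w4, but not w1 R w4.
Reflexive (axiom T): no — w1 is not related to itself.
So F validates K, D; KD45 would additionally require R to be Euclidean and transitive. The strongest is D.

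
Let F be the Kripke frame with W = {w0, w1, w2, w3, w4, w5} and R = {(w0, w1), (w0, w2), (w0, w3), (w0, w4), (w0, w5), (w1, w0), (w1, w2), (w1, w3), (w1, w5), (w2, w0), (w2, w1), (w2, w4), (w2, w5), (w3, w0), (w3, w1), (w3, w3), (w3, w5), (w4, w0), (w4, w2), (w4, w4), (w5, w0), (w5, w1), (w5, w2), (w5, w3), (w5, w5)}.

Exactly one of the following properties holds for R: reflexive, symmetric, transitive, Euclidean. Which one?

symmetric

Reflexive: no — w0 is not related to itself.
Symmetric: yes — every pair in R has its reverse in R.
Transitive: no — w1 R w0 and w0 R w4, but not w1 R w4.
Euclidean: no — w0 R w1 and w0 R w4, but not w1 R w4.
Only symmetric holds.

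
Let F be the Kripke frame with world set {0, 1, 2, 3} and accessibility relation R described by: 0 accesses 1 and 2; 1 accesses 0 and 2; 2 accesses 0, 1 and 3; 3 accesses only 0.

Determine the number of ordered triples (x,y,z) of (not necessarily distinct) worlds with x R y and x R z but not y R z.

11

Enumerating: (0,1,1), (0,2,2), (1,0,0), (1,2,2), (2,0,0), (2,0,3), (2,1,1), (2,1,3), (2,3,1), (2,3,3), (3,0,0).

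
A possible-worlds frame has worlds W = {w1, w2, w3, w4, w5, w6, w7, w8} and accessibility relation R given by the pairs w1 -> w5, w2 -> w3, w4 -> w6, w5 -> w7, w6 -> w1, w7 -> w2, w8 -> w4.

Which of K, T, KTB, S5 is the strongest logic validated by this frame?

K

Reflexive (axiom T): no — w1 is not related to itself.
Symmetric (axiom B): no — w1 R w5 but not w5 R w1.
Euclidean (axiom 5): no — w1 R w5 and w1 R w5, but not w5 R w5.
So F validates K; T would additionally require R to be reflexive. The strongest is K.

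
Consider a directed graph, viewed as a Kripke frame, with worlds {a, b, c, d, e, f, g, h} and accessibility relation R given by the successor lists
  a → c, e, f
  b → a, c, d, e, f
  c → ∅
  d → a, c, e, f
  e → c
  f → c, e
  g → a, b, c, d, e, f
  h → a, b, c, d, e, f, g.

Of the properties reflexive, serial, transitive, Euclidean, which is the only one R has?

Reflexive: no — a is not related to itself.
Serial: no — c has no R-successor.
Transitive: yes — every two-step R-path is closed by a direct edge.
Euclidean: no — a R c and a R e, but not c R e.
Only transitive holds.

transitive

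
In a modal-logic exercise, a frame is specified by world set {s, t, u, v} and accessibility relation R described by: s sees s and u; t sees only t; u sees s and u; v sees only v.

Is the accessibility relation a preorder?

Yes

Reflexive: yes — every world is R-related to itself.
Transitive: yes — every two-step R-path is closed by a direct edge.
So R is a preorder.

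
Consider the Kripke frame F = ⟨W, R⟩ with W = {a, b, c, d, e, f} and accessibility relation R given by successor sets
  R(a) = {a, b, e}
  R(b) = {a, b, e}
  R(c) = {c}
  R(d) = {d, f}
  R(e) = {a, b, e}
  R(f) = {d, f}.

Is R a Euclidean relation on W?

Yes

Euclidean: yes — any two successors of a common world are R-related.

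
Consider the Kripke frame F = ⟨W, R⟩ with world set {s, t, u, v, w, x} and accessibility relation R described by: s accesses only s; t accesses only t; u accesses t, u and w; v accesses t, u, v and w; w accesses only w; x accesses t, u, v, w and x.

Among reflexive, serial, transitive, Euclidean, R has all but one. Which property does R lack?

Euclidean

Reflexive: yes — every world is R-related to itself.
Serial: yes — every world has a successor (e.g. s R s).
Transitive: yes — every two-step R-path is closed by a direct edge.
Euclidean: no — u R t and u R w, but not t R w.
Only Euclidean fails.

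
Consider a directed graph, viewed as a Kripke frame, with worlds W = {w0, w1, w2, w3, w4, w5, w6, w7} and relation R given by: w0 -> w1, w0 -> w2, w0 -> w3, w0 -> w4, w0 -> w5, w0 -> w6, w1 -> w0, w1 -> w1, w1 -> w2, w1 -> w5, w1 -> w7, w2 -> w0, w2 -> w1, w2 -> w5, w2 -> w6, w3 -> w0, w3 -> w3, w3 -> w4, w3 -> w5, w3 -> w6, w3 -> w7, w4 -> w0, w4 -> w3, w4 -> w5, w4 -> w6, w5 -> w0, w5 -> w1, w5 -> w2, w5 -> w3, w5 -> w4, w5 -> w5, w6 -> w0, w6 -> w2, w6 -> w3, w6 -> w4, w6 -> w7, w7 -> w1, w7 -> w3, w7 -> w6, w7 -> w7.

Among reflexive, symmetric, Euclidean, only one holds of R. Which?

symmetric

Reflexive: no — w0 is not related to itself.
Symmetric: yes — every pair in R has its reverse in R.
Euclidean: no — w0 R w1 and w0 R w3, but not w1 R w3.
Only symmetric holds.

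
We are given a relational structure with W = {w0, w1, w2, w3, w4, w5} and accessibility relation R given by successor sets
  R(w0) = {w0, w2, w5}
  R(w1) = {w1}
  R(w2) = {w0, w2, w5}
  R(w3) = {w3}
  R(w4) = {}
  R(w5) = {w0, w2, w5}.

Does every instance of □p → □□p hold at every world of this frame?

The schema 4 characterises exactly the transitive frames.
Transitive: yes — every two-step R-path is closed by a direct edge.

Yes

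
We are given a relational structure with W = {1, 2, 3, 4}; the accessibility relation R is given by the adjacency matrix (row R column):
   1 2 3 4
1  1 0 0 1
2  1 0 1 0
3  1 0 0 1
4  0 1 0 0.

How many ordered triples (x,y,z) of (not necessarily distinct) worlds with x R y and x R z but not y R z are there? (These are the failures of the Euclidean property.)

7

Enumerating: (1,4,1), (1,4,4), (2,1,3), (2,3,3), (3,4,1), (3,4,4), (4,2,2).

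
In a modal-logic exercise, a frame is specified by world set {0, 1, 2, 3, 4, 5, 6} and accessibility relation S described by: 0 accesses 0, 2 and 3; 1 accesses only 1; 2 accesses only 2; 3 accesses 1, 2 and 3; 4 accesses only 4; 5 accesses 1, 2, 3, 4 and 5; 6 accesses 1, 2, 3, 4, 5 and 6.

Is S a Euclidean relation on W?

No

Euclidean: no — 0 S 2 and 0 S 3, but not 2 S 3.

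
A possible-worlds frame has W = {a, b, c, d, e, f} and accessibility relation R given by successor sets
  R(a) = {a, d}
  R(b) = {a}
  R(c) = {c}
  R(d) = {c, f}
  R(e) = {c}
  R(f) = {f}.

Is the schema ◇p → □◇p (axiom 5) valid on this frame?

No

Axiom 5 corresponds to the accessibility relation being Euclidean.
Euclidean: no — d R c and d R f, but not c R f.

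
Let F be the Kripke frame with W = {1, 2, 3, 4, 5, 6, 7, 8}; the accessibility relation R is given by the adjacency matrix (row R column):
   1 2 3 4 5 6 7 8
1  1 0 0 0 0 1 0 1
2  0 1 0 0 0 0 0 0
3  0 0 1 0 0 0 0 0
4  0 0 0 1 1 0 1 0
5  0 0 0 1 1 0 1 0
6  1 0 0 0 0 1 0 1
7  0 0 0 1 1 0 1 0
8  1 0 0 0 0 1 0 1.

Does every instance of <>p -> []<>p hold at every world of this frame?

By correspondence theory, 5 is valid on a frame iff R is Euclidean.
Euclidean: yes — any two successors of a common world are R-related.

Yes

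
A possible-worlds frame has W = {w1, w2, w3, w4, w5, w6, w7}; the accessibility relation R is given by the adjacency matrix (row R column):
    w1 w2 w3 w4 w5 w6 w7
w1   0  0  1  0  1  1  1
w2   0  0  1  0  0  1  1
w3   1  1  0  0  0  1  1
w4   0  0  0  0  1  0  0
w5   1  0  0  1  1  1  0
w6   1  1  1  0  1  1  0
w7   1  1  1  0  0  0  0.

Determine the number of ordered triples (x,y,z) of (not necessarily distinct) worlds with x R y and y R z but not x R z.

39

Enumerating: (w1,w3,w1), (w1,w3,w2), (w1,w5,w1), (w1,w5,w4), (w1,w6,w1), (w1,w6,w2), (w1,w7,w1), (w1,w7,w2), (w2,w3,w1), (w2,w3,w2), (w2,w6,w1), (w2,w6,w2), … and 27 more.
Total: 39.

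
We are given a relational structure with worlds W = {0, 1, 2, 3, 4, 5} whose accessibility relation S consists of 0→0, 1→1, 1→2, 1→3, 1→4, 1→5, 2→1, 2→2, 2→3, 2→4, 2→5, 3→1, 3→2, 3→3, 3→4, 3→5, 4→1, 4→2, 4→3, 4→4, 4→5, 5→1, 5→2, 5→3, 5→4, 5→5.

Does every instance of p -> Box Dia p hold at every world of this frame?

Yes

By correspondence theory, B is valid on a frame iff S is symmetric.
Symmetric: yes — every pair in S has its reverse in S.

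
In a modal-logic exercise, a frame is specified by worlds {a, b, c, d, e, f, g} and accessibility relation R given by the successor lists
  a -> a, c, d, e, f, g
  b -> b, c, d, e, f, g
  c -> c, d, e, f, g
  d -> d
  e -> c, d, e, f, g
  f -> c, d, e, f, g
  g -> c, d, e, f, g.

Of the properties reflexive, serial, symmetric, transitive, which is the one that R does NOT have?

symmetric

Reflexive: yes — every world is R-related to itself.
Serial: yes — every world has a successor (e.g. a R a).
Symmetric: no — a R c but not c R a.
Transitive: yes — every two-step R-path is closed by a direct edge.
Only symmetric fails.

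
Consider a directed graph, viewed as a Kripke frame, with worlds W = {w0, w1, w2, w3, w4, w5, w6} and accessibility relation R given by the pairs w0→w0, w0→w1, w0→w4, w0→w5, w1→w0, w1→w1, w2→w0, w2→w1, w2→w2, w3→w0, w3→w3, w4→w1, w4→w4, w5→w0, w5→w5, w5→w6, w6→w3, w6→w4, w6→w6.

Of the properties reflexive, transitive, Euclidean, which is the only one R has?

Reflexive: yes — every world is R-related to itself.
Transitive: no — w0 R w5 and w5 R w6, but not w0 R w6.
Euclidean: no — w0 R w1 and w0 R w4, but not w1 R w4.
Only reflexive holds.

reflexive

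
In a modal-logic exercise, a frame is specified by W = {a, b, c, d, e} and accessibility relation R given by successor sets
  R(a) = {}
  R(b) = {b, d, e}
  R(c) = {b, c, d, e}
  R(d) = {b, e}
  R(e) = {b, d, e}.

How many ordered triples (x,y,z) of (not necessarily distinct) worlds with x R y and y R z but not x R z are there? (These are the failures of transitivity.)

Enumerating: (d,b,d), (d,e,d).

2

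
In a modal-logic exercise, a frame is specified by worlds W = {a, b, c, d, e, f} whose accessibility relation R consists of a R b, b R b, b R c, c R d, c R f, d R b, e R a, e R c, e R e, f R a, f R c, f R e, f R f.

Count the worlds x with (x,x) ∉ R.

3

Enumerating: a, c, d.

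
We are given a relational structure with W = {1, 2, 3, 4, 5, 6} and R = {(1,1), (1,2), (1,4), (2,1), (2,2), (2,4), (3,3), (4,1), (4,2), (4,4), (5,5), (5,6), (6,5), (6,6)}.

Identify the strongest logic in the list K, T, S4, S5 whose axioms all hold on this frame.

S5

Reflexive (axiom T): yes — every world is R-related to itself.
Transitive (axiom 4): yes — every two-step R-path is closed by a direct edge.
Euclidean (axiom 5): yes — any two successors of a common world are R-related.
So F validates K, T, S4, S5. The strongest is S5.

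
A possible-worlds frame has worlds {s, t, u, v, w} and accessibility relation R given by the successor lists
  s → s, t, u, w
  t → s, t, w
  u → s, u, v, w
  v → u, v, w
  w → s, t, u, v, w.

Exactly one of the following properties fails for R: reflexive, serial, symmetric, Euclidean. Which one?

Reflexive: yes — every world is R-related to itself.
Serial: yes — every world has a successor (e.g. s R s).
Symmetric: yes — every pair in R has its reverse in R.
Euclidean: no — s R t and s R u, but not t R u.
Only Euclidean fails.

Euclidean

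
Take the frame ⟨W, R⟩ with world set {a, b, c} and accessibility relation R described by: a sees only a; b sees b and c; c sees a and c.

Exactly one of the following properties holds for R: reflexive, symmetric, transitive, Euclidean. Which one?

reflexive

Reflexive: yes — every world is R-related to itself.
Symmetric: no — b R c but not c R b.
Transitive: no — b R c and c R a, but not b R a.
Euclidean: no — b R c and b R b, but not c R b.
Only reflexive holds.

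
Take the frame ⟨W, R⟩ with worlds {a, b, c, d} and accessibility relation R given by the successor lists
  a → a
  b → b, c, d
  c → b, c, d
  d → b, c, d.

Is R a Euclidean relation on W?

Yes

Euclidean: yes — any two successors of a common world are R-related.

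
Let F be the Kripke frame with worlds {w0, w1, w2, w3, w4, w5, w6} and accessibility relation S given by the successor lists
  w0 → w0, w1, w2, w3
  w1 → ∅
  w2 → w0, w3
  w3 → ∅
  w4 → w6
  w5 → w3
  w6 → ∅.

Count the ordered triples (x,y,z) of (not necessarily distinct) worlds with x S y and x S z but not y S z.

Enumerating: (w0,w1,w0), (w0,w1,w1), (w0,w1,w2), (w0,w1,w3), (w0,w2,w1), (w0,w2,w2), (w0,w3,w0), (w0,w3,w1), (w0,w3,w2), (w0,w3,w3), (w2,w3,w0), (w2,w3,w3), (w4,w6,w6), (w5,w3,w3).

14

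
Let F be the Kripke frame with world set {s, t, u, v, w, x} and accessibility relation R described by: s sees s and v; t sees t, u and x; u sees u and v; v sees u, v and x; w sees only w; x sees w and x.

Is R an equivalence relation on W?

Reflexive: yes — every world is R-related to itself.
Symmetric: no — s R v but not v R s.
Transitive: no — s R v and v R u, but not s R u.
So R is not an equivalence relation.

No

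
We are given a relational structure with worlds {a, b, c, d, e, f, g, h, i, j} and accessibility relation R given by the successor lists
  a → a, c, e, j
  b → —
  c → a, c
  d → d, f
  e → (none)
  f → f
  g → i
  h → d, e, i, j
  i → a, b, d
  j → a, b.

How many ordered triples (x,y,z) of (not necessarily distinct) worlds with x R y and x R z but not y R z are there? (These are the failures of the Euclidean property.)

35

Enumerating: (a,c,e), (a,c,j), (a,e,a), (a,e,c), (a,e,e), (a,e,j), (a,j,c), (a,j,e), (a,j,j), (d,f,d), (g,i,i), (h,d,e), … and 23 more.
Total: 35.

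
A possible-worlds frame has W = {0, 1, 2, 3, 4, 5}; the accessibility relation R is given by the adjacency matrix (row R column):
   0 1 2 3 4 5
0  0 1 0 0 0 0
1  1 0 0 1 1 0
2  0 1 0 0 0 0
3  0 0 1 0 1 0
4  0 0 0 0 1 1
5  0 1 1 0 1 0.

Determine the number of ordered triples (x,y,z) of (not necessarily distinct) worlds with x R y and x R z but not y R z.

19

Enumerating: (0,1,1), (1,0,0), (1,0,3), (1,0,4), (1,3,0), (1,3,3), (1,4,0), (1,4,3), (2,1,1), (3,2,2), (3,2,4), (3,4,2), … and 7 more.
Total: 19.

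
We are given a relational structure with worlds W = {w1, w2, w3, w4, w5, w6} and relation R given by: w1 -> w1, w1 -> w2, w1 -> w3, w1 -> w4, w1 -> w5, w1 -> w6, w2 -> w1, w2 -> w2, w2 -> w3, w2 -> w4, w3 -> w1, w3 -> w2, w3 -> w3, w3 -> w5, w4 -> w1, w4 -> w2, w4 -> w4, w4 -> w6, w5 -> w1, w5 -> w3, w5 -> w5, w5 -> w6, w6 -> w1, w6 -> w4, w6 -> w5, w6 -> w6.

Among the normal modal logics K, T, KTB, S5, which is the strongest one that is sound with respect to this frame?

KTB

Reflexive (axiom T): yes — every world is R-related to itself.
Symmetric (axiom B): yes — every pair in R has its reverse in R.
Euclidean (axiom 5): no — w1 R w2 and w1 R w5, but not w2 R w5.
So F validates K, T, KTB; S5 would additionally require R to be Euclidean. The strongest is KTB.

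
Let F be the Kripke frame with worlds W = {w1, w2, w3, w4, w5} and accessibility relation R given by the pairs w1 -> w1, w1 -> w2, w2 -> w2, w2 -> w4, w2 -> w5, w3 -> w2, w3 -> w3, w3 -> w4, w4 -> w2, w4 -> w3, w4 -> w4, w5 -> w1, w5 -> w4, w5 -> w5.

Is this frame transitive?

Transitive: no — w1 R w2 and w2 R w4, but not w1 R w4.

No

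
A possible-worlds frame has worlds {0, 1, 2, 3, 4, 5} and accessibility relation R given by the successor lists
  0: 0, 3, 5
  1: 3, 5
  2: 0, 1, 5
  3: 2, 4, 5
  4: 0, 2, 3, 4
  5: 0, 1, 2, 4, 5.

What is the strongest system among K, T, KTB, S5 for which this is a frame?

Reflexive (axiom T): no — 1 is not related to itself.
Symmetric (axiom B): no — 0 R 3 but not 3 R 0.
Euclidean (axiom 5): no — 0 R 5 and 0 R 3, but not 5 R 3.
So F validates K; T would additionally require R to be reflexive. The strongest is K.

K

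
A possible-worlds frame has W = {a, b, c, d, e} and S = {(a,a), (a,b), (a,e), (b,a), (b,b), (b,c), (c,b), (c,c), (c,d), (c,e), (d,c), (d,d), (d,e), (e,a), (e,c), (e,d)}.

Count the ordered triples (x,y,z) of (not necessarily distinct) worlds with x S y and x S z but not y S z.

15

Enumerating: (a,b,e), (a,e,b), (a,e,e), (b,a,c), (b,c,a), (c,b,d), (c,b,e), (c,d,b), (c,e,b), (c,e,e), (d,e,e), (e,a,c), (e,a,d), (e,c,a), (e,d,a).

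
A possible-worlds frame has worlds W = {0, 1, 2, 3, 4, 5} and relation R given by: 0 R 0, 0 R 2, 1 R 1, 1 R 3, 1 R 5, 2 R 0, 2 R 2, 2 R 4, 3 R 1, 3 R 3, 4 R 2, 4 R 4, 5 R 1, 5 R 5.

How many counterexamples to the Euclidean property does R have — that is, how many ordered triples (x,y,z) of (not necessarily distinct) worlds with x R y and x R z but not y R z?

Enumerating: (1,3,5), (1,5,3), (2,0,4), (2,4,0).

4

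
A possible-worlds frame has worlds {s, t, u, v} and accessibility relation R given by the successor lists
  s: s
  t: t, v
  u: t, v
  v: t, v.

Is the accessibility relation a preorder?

Reflexive: no — u is not related to itself.
Transitive: yes — every two-step R-path is closed by a direct edge.
So R is not a preorder.

No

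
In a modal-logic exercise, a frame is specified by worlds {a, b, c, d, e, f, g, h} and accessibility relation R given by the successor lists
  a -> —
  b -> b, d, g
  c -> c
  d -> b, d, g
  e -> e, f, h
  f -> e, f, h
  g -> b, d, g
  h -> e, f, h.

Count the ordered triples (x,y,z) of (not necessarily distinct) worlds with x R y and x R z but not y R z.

R is Euclidean; there are no such tuples.

0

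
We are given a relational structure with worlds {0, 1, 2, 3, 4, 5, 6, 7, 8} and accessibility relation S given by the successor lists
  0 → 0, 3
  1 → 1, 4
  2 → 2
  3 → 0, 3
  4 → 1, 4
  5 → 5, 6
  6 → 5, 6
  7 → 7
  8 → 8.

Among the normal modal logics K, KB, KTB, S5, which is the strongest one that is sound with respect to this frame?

Symmetric (axiom B): yes — every pair in S has its reverse in S.
Reflexive (axiom T): yes — every world is S-related to itself.
Euclidean (axiom 5): yes — any two successors of a common world are S-related.
So F validates K, KB, KTB, S5. The strongest is S5.

S5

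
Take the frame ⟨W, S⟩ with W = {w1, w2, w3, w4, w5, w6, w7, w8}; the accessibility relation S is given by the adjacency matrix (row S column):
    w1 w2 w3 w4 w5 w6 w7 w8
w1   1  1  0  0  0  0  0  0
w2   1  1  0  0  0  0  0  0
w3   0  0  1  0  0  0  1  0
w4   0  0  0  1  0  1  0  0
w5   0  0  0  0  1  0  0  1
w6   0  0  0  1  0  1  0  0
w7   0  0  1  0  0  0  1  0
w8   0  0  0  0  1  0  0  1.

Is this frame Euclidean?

Yes

Euclidean: yes — any two successors of a common world are S-related.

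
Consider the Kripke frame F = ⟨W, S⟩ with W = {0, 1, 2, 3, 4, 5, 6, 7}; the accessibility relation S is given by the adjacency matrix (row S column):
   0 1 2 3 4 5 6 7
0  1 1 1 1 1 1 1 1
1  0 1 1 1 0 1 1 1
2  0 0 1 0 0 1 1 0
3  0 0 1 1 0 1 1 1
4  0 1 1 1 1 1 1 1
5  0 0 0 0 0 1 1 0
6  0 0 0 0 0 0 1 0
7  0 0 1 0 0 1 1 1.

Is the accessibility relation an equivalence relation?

Reflexive: yes — every world is S-related to itself.
Symmetric: no — 0 S 1 but not 1 S 0.
Transitive: yes — every two-step S-path is closed by a direct edge.
So S is not an equivalence relation.

No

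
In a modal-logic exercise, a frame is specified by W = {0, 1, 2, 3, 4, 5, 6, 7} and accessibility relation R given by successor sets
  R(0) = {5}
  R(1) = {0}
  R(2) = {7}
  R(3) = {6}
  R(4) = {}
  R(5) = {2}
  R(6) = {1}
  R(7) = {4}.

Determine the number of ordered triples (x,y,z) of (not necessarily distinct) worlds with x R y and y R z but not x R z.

Enumerating: (0,5,2), (1,0,5), (2,7,4), (3,6,1), (5,2,7), (6,1,0).

6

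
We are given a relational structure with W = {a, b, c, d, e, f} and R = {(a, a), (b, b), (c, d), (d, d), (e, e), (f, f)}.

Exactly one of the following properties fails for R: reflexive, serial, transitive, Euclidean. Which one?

Reflexive: no — c is not related to itself.
Serial: yes — every world has a successor (e.g. a R a).
Transitive: yes — every two-step R-path is closed by a direct edge.
Euclidean: yes — any two successors of a common world are R-related.
Only reflexive fails.

reflexive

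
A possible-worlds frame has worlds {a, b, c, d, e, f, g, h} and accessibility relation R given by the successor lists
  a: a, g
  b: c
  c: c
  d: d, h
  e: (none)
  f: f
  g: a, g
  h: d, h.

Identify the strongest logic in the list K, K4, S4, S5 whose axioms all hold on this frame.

Transitive (axiom 4): yes — every two-step R-path is closed by a direct edge.
Reflexive (axiom T): no — b is not related to itself.
Euclidean (axiom 5): yes — any two successors of a common world are R-related.
So F validates K, K4; S4 would additionally require R to be reflexive. The strongest is K4.

K4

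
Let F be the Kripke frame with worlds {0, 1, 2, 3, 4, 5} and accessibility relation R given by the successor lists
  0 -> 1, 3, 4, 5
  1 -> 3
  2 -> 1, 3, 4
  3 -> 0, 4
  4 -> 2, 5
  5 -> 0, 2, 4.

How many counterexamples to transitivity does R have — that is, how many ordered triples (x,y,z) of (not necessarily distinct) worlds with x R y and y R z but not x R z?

25

Enumerating: (0,3,0), (0,4,2), (0,5,0), (0,5,2), (1,3,0), (1,3,4), (2,3,0), (2,4,2), (2,4,5), (3,0,1), (3,0,3), (3,0,5), … and 13 more.
Total: 25.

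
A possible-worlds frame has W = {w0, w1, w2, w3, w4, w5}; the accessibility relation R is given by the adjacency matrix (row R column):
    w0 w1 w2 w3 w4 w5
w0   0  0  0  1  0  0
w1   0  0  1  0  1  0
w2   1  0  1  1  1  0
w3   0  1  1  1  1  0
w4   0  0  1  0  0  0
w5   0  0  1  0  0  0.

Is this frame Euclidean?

No

Euclidean: no — w2 R w0 and w2 R w4, but not w0 R w4.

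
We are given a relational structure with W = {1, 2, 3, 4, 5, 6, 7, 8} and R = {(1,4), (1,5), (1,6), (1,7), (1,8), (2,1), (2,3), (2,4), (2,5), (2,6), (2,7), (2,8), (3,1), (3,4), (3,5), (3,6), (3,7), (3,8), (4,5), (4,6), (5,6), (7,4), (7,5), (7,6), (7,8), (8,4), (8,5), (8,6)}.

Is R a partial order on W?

No

Reflexive: no — 1 is not related to itself.
Transitive: yes — every two-step R-path is closed by a direct edge.
Antisymmetric: yes — no distinct pair is related both ways.
So R is not a partial order.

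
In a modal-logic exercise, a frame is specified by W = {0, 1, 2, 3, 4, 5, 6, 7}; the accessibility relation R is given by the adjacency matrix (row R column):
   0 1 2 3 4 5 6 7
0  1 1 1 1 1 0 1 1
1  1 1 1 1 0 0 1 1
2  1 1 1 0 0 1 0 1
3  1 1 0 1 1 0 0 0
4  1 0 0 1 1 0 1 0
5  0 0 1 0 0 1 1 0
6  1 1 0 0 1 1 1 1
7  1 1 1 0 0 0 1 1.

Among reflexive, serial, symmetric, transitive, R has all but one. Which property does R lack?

Reflexive: yes — every world is R-related to itself.
Serial: yes — every world has a successor (e.g. 0 R 0).
Symmetric: yes — every pair in R has its reverse in R.
Transitive: no — 0 R 2 and 2 R 5, but not 0 R 5.
Only transitive fails.

transitive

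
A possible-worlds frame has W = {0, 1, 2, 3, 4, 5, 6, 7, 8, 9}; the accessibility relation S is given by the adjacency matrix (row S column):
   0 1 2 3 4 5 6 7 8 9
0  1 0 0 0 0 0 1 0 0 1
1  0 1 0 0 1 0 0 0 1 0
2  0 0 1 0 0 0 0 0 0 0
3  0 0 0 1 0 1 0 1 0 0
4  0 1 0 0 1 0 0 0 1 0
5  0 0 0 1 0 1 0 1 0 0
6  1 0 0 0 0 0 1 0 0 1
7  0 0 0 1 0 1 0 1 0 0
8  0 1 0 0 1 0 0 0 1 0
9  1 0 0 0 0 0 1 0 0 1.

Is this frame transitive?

Transitive: yes — every two-step S-path is closed by a direct edge.

Yes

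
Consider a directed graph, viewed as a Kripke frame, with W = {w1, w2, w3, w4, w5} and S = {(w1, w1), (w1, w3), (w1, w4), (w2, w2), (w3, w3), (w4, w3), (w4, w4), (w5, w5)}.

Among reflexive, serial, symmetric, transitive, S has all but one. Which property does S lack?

symmetric

Reflexive: yes — every world is S-related to itself.
Serial: yes — every world has a successor (e.g. w1 S w1).
Symmetric: no — w1 S w3 but not w3 S w1.
Transitive: yes — every two-step S-path is closed by a direct edge.
Only symmetric fails.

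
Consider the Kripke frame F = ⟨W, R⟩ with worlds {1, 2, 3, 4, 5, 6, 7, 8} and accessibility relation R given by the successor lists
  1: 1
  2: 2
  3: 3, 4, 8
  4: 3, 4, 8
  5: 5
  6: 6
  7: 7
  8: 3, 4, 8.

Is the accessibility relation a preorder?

Reflexive: yes — every world is R-related to itself.
Transitive: yes — every two-step R-path is closed by a direct edge.
So R is a preorder.

Yes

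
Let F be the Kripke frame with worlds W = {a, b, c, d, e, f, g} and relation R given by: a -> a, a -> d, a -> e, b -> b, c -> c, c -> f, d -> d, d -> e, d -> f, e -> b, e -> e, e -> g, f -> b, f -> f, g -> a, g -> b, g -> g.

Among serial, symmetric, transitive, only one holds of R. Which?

serial

Serial: yes — every world has a successor (e.g. a R a).
Symmetric: no — a R d but not d R a.
Transitive: no — a R d and d R f, but not a R f.
Only serial holds.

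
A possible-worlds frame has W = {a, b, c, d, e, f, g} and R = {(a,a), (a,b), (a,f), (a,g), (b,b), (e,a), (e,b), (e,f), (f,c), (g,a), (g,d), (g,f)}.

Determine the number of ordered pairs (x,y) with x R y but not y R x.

Enumerating: (a,b), (a,f), (e,a), (e,b), (e,f), (f,c), (g,d), (g,f).

8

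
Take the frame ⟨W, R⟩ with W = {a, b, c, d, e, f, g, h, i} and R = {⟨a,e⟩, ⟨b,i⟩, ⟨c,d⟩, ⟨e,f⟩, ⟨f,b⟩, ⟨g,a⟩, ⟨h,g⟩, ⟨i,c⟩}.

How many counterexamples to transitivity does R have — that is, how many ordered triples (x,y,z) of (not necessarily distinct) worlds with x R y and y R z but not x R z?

Enumerating: (a,e,f), (b,i,c), (e,f,b), (f,b,i), (g,a,e), (h,g,a), (i,c,d).

7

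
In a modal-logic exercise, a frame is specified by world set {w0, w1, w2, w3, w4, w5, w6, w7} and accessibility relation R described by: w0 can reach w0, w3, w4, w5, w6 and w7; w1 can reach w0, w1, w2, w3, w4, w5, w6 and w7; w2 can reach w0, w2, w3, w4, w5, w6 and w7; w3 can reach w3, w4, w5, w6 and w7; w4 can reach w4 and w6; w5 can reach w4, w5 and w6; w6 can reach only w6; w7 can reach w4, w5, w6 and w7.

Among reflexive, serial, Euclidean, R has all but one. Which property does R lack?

Euclidean

Reflexive: yes — every world is R-related to itself.
Serial: yes — every world has a successor (e.g. w0 R w0).
Euclidean: no — w0 R w4 and w0 R w3, but not w4 R w3.
Only Euclidean fails.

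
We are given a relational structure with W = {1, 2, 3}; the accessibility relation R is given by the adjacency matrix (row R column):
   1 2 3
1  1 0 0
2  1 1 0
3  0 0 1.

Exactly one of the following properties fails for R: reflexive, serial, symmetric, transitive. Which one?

Reflexive: yes — every world is R-related to itself.
Serial: yes — every world has a successor (e.g. 1 R 1).
Symmetric: no — 2 R 1 but not 1 R 2.
Transitive: yes — every two-step R-path is closed by a direct edge.
Only symmetric fails.

symmetric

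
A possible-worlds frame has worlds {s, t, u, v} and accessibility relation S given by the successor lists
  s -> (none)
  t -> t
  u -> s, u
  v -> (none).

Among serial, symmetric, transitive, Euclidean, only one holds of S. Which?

Serial: no — s has no S-successor.
Symmetric: no — u S s but not s S u.
Transitive: yes — every two-step S-path is closed by a direct edge.
Euclidean: no — u S s and u S s, but not s S s.
Only transitive holds.

transitive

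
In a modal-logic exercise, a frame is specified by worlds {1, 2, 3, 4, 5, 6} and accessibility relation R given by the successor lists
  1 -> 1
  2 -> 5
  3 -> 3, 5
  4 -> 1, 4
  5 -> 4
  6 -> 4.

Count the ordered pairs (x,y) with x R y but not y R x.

5

Enumerating: (2,5), (3,5), (4,1), (5,4), (6,4).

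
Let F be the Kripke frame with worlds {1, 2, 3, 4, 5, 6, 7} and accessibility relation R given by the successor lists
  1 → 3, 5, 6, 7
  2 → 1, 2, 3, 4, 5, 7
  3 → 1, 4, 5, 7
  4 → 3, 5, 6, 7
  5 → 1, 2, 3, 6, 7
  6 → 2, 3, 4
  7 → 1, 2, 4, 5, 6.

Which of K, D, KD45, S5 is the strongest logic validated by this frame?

D

Serial (axiom D): yes — every world has a successor (e.g. 1 R 3).
Euclidean (axiom 5): no — 1 R 3 and 1 R 6, but not 3 R 6.
Transitive (axiom 4): no — 1 R 3 and 3 R 4, but not 1 R 4.
Reflexive (axiom T): no — 1 is not related to itself.
So F validates K, D; KD45 would additionally require R to be Euclidean and transitive. The strongest is D.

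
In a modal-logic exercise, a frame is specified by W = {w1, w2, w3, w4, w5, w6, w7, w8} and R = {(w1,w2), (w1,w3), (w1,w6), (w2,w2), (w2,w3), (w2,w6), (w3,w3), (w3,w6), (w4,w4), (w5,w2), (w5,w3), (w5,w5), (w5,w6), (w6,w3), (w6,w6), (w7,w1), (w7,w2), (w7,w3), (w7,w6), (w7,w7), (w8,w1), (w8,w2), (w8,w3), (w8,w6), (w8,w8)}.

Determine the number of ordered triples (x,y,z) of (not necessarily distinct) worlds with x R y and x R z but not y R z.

Enumerating: (w1,w3,w2), (w1,w6,w2), (w2,w3,w2), (w2,w6,w2), (w5,w2,w5), (w5,w3,w2), (w5,w3,w5), (w5,w6,w2), (w5,w6,w5), (w7,w1,w1), (w7,w1,w7), (w7,w2,w1), … and 17 more.
Total: 29.

29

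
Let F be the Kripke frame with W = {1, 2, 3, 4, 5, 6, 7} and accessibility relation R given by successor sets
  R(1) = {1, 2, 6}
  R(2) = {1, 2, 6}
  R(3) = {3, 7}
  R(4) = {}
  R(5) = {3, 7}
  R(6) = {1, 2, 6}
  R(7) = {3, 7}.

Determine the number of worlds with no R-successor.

Enumerating: 4.

1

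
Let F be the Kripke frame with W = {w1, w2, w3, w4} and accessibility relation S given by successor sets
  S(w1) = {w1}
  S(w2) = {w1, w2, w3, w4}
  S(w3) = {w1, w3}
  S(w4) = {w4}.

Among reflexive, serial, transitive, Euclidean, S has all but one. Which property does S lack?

Reflexive: yes — every world is S-related to itself.
Serial: yes — every world has a successor (e.g. w1 S w1).
Transitive: yes — every two-step S-path is closed by a direct edge.
Euclidean: no — w2 S w1 and w2 S w3, but not w1 S w3.
Only Euclidean fails.

Euclidean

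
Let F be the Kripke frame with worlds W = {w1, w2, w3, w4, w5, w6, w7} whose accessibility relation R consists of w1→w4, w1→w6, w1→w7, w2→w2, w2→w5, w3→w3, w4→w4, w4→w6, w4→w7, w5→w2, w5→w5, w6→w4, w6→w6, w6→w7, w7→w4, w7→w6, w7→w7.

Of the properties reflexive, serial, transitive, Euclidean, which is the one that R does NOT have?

reflexive

Reflexive: no — w1 is not related to itself.
Serial: yes — every world has a successor (e.g. w1 R w4).
Transitive: yes — every two-step R-path is closed by a direct edge.
Euclidean: yes — any two successors of a common world are R-related.
Only reflexive fails.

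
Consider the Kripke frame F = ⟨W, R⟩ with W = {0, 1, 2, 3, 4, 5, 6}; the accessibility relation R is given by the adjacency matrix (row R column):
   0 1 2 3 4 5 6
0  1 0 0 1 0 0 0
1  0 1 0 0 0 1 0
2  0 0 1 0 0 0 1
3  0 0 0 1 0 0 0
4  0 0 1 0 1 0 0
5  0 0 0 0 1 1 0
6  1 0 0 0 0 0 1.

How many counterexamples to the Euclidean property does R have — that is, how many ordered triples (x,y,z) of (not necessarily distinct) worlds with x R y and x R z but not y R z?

Enumerating: (0,3,0), (1,5,1), (2,6,2), (4,2,4), (5,4,5), (6,0,6).

6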